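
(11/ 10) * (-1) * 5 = -5.50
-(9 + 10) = -19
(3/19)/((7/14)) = 6/19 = 0.32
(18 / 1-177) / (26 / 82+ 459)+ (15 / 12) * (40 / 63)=530903 / 1186416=0.45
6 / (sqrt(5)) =6* sqrt(5) / 5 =2.68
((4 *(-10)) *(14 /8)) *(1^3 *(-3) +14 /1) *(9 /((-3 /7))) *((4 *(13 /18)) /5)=28028 /3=9342.67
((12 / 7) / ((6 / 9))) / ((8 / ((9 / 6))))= 27 / 56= 0.48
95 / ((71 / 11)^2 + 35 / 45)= 103455 / 46216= 2.24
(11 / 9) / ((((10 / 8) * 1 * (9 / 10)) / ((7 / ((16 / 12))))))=5.70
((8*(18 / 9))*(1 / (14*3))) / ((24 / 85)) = 85 / 63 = 1.35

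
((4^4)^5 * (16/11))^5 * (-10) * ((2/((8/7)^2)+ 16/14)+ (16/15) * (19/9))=-15687424279239947087708567321787231268654932305961196161553417524740096/30438639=-515378636976506968255333900000000000000000000000000000000000000.00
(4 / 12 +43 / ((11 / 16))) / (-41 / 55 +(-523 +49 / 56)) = -83000 / 690189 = -0.12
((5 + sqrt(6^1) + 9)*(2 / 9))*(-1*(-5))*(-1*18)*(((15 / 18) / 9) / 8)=-3.81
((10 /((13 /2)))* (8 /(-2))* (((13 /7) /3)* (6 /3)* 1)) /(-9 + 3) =80 /63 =1.27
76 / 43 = 1.77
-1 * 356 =-356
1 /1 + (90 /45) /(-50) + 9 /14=561 /350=1.60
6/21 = 2/7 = 0.29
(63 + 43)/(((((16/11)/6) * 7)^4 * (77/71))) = 405692793/34420736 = 11.79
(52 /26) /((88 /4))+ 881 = 881.09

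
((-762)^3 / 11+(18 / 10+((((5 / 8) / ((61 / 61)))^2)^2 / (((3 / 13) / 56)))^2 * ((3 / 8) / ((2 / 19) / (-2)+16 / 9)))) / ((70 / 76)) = -5200764666752184447 / 119092019200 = -43670135.93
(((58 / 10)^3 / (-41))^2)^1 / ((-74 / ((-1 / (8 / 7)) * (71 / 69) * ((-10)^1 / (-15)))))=295627190537 / 1609347375000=0.18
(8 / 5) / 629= 8 / 3145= 0.00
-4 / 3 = -1.33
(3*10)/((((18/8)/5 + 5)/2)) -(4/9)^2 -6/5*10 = -10492/8829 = -1.19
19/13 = 1.46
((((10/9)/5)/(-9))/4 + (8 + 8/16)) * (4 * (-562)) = -1546624/81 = -19094.12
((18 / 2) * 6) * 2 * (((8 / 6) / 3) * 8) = 384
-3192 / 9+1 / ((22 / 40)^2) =-127544 / 363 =-351.36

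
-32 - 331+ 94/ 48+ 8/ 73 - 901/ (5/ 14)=-25261493/ 8760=-2883.73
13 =13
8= 8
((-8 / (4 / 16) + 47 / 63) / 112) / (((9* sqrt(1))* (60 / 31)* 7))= -61039 / 26671680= -0.00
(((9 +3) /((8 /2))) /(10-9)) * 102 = 306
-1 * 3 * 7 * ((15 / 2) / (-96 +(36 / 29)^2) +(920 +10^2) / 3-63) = -61596003 / 10592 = -5815.33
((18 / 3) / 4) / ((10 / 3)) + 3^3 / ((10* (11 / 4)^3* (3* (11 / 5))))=137529 / 292820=0.47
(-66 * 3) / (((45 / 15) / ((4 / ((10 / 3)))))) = -396 / 5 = -79.20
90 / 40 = 9 / 4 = 2.25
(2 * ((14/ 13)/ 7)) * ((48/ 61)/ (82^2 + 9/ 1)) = 192/ 5339269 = 0.00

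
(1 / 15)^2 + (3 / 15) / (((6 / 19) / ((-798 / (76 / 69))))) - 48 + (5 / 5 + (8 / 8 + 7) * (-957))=-7345661 / 900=-8161.85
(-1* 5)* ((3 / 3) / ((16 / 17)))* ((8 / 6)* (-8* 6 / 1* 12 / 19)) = 4080 / 19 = 214.74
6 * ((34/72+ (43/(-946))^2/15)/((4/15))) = 1286/121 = 10.63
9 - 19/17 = 134/17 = 7.88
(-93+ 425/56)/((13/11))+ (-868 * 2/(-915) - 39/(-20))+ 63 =-3612593/666120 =-5.42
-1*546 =-546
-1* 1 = -1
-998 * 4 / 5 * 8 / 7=-31936 / 35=-912.46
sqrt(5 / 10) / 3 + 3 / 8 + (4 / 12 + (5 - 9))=-79 / 24 + sqrt(2) / 6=-3.06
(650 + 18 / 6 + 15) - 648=20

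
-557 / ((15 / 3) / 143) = -15930.20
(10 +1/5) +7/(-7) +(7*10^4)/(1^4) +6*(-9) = 349776/5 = 69955.20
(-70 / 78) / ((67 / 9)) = -105 / 871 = -0.12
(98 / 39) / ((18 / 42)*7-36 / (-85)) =8330 / 11349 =0.73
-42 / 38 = -21 / 19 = -1.11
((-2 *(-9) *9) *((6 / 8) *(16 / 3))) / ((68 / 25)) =4050 / 17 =238.24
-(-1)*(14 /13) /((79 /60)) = 0.82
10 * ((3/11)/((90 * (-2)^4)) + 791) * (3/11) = 4176481/1936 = 2157.27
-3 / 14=-0.21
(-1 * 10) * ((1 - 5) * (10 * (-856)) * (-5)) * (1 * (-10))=-17120000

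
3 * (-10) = -30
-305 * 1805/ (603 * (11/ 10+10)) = -5505250/ 66933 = -82.25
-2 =-2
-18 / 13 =-1.38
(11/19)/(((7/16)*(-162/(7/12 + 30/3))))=-0.09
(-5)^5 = -3125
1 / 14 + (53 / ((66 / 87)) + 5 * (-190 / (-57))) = 20005 / 231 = 86.60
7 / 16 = 0.44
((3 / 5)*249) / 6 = 249 / 10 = 24.90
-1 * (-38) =38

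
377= 377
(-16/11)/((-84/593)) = 2372/231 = 10.27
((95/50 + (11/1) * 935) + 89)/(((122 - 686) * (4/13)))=-1348867/22560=-59.79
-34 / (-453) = 34 / 453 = 0.08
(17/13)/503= 0.00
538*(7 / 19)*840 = 3163440 / 19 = 166496.84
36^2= 1296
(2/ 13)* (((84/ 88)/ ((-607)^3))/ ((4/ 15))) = -315/ 127926966596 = -0.00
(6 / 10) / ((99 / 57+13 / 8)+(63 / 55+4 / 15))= 15048 / 119731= 0.13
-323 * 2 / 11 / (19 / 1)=-34 / 11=-3.09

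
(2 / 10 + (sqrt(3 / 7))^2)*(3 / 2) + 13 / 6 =653 / 210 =3.11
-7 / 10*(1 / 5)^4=-7 / 6250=-0.00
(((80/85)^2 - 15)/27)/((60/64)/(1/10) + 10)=-32632/1209465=-0.03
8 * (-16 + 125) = 872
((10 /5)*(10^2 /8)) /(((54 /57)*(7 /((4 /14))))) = 475 /441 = 1.08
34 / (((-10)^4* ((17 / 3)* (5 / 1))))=3 / 25000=0.00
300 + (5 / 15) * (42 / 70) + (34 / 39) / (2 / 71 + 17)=70785721 / 235755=300.25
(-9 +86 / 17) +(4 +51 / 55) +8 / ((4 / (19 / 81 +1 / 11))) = 123982 / 75735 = 1.64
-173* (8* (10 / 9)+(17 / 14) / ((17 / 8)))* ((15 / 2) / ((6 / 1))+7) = -283547 / 21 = -13502.24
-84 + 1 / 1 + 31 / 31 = -82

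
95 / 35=19 / 7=2.71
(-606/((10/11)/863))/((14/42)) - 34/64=-276132469/160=-1725827.93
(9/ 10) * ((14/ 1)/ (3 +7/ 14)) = 18/ 5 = 3.60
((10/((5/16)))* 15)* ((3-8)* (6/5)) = -2880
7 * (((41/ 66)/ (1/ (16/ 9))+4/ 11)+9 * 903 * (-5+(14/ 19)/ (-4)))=-294914.28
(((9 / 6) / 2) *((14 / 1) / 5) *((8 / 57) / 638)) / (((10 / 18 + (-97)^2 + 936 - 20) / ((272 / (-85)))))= -1008 / 7040609125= -0.00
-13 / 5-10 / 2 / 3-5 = -139 / 15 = -9.27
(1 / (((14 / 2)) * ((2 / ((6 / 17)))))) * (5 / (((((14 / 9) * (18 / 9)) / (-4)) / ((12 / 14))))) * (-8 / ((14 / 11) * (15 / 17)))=2376 / 2401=0.99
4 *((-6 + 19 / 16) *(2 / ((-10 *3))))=77 / 60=1.28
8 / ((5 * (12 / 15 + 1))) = 8 / 9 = 0.89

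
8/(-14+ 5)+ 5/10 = -7/18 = -0.39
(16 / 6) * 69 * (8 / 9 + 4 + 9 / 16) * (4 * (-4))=-144440 / 9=-16048.89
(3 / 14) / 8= 3 / 112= 0.03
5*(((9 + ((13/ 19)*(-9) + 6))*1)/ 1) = 840/ 19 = 44.21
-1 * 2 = -2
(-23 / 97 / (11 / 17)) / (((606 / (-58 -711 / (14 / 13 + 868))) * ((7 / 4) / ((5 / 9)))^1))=433050095 / 38352874329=0.01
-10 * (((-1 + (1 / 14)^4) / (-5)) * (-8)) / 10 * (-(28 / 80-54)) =8243859 / 96040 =85.84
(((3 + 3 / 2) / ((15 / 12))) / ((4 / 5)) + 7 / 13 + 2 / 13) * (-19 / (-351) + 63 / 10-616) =-2139857 / 676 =-3165.47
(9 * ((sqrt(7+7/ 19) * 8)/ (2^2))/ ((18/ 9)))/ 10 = 9 * sqrt(665)/ 95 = 2.44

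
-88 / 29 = -3.03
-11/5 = -2.20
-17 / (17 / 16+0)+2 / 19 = -302 / 19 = -15.89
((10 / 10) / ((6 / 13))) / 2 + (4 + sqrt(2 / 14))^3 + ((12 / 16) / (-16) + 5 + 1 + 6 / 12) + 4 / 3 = 337 * sqrt(7) / 49 + 100241 / 1344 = 92.78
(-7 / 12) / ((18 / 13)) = -91 / 216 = -0.42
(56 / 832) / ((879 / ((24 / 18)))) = 7 / 68562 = 0.00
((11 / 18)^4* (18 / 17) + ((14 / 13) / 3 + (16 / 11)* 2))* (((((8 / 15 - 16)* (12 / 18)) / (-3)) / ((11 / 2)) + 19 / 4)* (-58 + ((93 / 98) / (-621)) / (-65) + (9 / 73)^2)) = -176114801186783757919 / 165434269092206400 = -1064.56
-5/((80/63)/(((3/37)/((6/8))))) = -63/148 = -0.43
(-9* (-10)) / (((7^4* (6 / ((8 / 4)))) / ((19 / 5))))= 114 / 2401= 0.05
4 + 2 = 6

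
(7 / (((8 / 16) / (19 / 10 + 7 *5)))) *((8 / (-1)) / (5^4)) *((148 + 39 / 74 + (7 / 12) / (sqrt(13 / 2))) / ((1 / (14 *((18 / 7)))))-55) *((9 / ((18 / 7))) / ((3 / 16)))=-75526699584 / 115625-8100288 *sqrt(26) / 40625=-654220.59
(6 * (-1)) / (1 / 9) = -54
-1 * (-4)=4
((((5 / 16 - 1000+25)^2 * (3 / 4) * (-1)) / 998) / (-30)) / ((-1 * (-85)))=9728161 / 34746368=0.28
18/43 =0.42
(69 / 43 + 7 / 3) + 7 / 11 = 6491 / 1419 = 4.57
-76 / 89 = -0.85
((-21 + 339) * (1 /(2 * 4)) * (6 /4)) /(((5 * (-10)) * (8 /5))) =-477 /640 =-0.75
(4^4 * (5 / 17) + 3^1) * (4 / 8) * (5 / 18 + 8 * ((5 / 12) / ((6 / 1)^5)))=4319095 / 396576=10.89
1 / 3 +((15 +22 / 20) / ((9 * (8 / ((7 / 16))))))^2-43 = -5661040271 / 132710400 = -42.66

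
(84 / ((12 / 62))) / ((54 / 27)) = 217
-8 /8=-1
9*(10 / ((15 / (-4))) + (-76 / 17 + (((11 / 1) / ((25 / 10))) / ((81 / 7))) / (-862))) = -21180649 / 329715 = -64.24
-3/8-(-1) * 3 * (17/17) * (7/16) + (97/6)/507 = 23591/24336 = 0.97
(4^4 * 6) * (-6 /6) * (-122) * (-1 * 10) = -1873920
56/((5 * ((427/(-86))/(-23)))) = 15824/305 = 51.88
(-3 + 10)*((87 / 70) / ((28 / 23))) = 2001 / 280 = 7.15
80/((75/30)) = 32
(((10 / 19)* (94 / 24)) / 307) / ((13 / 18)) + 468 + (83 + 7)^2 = 649703577 / 75829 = 8568.01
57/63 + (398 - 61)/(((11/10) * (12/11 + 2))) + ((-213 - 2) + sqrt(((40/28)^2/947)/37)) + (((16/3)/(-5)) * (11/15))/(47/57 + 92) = -164542117/1430975 + 10 * sqrt(35039)/245273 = -114.98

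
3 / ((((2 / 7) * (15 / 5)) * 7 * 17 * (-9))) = -1 / 306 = -0.00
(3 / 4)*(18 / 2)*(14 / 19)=189 / 38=4.97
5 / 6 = 0.83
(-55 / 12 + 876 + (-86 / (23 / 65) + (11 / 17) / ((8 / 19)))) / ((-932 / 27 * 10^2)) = -2127987 / 11661184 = -0.18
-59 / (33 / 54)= -1062 / 11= -96.55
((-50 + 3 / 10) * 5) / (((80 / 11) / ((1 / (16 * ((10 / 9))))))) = -1.92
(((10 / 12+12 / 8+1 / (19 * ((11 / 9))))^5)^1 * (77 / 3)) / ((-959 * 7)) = -7343977574900000 / 25344567290606949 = -0.29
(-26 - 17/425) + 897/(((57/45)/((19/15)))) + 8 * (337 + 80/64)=89424/25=3576.96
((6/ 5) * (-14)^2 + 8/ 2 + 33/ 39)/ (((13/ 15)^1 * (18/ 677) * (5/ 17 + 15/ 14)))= 419008163/ 54925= 7628.73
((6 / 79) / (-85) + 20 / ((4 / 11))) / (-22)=-369319 / 147730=-2.50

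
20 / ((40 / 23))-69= -115 / 2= -57.50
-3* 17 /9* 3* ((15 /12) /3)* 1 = -85 /12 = -7.08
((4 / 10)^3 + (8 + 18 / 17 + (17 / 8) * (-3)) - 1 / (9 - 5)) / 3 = 0.83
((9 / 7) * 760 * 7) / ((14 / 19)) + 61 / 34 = 2209747 / 238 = 9284.65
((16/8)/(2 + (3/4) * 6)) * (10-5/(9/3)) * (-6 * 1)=-200/13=-15.38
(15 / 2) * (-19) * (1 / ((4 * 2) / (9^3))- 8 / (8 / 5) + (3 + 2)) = -207765 / 16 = -12985.31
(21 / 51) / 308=1 / 748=0.00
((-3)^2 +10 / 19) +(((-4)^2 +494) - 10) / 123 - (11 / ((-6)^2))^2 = 13627357 / 1009584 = 13.50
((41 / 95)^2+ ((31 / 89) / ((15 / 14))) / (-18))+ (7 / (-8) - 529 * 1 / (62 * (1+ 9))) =-8390436361 / 5378394600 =-1.56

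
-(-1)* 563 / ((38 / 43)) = 24209 / 38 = 637.08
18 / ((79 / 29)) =522 / 79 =6.61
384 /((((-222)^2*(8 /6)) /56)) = 448 /1369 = 0.33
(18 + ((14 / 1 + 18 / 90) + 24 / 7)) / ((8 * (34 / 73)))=91031 / 9520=9.56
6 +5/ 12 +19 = 305/ 12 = 25.42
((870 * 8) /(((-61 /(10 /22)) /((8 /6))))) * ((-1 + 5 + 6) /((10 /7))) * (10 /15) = -649600 /2013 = -322.70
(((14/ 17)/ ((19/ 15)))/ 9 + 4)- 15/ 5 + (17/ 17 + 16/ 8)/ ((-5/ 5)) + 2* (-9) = -19310/ 969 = -19.93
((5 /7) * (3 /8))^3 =3375 /175616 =0.02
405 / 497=0.81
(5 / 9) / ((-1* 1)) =-5 / 9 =-0.56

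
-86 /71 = -1.21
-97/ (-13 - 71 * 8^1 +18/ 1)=97/ 563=0.17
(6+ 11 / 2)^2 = 529 / 4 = 132.25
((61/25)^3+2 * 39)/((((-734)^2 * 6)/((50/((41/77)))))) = 0.00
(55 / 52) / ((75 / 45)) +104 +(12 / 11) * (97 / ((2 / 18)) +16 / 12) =605435 / 572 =1058.45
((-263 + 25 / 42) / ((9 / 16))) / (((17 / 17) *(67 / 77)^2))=-74678296 / 121203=-616.14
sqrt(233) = 15.26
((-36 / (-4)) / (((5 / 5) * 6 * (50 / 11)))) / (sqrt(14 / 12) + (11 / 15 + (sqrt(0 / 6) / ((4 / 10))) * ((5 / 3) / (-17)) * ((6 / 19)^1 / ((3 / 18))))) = -1089 / 2830 + 99 * sqrt(42) / 1132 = 0.18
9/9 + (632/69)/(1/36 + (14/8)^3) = 192713/71369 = 2.70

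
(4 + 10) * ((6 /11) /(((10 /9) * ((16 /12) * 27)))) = 21 /110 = 0.19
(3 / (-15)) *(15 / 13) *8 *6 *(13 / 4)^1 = -36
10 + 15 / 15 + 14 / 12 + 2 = 85 / 6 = 14.17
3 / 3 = 1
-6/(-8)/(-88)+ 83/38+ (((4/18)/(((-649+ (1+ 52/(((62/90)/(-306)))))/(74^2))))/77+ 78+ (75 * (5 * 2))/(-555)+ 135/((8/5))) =14631825837781/89656525728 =163.20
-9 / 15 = -3 / 5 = -0.60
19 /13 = 1.46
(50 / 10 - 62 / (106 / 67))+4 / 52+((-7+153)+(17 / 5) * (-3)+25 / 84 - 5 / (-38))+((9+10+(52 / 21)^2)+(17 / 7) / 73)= 127.28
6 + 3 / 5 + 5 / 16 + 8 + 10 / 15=3739 / 240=15.58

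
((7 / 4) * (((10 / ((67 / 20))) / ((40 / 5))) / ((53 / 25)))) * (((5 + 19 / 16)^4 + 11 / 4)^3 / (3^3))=3899801762546383945302734375 / 107947905368350261248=36126701.57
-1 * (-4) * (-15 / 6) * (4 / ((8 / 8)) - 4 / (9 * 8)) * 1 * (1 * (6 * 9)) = -2130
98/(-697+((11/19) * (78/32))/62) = -263872/1876661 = -0.14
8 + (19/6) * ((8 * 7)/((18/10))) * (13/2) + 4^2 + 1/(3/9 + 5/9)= 143747/216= 665.50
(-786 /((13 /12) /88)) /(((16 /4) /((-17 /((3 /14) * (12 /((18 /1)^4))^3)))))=847744822459740317.54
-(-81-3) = 84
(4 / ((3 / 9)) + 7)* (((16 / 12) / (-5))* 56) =-4256 / 15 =-283.73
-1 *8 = -8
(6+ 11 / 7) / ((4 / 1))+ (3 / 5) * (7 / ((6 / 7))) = 6.79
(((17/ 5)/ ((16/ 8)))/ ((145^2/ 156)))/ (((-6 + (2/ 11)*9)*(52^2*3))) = -0.00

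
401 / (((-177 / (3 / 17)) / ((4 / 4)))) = -401 / 1003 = -0.40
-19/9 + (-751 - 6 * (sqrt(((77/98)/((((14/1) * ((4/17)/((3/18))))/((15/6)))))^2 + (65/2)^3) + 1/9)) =-5 * sqrt(121535965849)/1568 - 6784/9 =-1865.45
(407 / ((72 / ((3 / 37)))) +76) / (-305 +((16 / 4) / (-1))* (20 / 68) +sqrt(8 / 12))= -162369975 / 650203976-530315* sqrt(6) / 1950611928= -0.25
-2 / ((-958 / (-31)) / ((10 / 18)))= -155 / 4311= -0.04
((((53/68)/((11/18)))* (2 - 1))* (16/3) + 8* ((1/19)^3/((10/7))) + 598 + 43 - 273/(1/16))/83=-23858237479/532292695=-44.82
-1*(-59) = 59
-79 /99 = -0.80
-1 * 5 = -5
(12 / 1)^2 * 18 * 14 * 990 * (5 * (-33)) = -5927644800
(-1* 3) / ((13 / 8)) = -24 / 13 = -1.85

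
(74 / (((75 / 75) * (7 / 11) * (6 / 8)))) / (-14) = -1628 / 147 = -11.07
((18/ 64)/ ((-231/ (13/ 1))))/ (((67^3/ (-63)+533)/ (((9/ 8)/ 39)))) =81/ 752390144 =0.00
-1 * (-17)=17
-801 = -801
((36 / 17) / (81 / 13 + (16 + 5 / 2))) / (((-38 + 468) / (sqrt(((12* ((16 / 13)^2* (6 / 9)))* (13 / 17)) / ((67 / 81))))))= 10368* sqrt(29614) / 2676837935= 0.00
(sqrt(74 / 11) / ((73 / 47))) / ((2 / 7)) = 329 * sqrt(814) / 1606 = 5.84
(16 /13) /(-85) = -16 /1105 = -0.01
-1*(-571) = 571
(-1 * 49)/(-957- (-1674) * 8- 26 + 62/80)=-280/70913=-0.00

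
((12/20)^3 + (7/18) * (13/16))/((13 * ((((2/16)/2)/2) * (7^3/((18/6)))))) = 19151/1672125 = 0.01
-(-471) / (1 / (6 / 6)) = 471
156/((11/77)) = 1092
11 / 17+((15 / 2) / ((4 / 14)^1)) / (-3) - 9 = -1163 / 68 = -17.10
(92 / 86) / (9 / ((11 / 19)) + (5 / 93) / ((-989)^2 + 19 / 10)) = 460285074282 / 6688688069491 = 0.07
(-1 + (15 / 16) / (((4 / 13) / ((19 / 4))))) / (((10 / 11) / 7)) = 265573 / 2560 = 103.74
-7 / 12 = -0.58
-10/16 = -0.62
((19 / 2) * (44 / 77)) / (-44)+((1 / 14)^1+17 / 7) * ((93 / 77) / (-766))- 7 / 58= -848425 / 3420956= -0.25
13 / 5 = 2.60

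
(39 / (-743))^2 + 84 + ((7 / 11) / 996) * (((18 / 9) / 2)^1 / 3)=1524212565259 / 18144746532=84.00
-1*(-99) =99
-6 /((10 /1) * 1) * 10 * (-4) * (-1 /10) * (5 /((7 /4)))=-48 /7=-6.86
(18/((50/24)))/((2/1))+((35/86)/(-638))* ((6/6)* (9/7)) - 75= -96952881/1371700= -70.68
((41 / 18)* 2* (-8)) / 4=-82 / 9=-9.11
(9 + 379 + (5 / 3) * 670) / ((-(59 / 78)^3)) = -714042576 / 205379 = -3476.71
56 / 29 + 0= 56 / 29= 1.93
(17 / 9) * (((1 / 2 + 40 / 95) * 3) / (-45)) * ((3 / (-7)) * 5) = 0.25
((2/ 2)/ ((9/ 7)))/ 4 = 7/ 36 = 0.19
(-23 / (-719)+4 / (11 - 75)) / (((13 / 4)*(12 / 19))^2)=-1083 / 149552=-0.01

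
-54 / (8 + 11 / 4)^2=-864 / 1849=-0.47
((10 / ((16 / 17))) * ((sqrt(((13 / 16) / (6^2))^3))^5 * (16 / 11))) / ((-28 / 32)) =-5333623945 * sqrt(13) / 2429625674225971888128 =-0.00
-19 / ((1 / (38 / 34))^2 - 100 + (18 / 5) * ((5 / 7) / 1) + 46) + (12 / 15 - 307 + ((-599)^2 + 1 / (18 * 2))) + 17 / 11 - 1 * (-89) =90835242118283 / 253315260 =358585.75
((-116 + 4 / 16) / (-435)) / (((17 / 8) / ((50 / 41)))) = 9260 / 60639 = 0.15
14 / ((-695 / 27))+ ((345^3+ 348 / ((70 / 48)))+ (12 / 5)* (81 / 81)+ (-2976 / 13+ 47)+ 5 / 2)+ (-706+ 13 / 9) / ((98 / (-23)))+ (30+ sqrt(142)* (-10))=163616366351692 / 3984435- 10* sqrt(142)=41063762.25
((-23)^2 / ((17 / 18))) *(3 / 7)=28566 / 119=240.05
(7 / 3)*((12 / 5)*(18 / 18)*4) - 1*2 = 102 / 5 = 20.40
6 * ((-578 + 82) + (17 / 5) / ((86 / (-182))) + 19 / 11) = -7115832 / 2365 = -3008.81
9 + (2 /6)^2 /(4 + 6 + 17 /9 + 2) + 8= 2126 /125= 17.01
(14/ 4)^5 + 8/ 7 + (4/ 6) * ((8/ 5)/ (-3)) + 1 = 5312221/ 10080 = 527.01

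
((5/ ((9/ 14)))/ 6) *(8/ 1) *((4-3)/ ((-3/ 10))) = -2800/ 81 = -34.57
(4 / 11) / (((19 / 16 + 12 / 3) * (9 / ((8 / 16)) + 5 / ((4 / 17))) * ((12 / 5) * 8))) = 40 / 430023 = 0.00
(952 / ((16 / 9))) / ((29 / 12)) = 6426 / 29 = 221.59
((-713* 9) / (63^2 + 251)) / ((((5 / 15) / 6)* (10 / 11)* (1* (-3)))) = 211761 / 21100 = 10.04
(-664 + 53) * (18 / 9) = -1222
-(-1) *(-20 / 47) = -20 / 47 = -0.43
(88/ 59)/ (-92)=-22/ 1357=-0.02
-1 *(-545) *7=3815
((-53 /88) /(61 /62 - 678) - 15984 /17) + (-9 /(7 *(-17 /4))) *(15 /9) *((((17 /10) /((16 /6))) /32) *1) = -6612593409931 /7032995200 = -940.22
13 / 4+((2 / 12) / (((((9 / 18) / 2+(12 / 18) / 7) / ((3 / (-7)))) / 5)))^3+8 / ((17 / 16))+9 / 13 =223460849 / 21559876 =10.36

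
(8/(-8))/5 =-1/5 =-0.20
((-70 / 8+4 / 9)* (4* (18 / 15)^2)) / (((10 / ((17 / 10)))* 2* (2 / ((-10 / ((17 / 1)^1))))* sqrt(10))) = 299* sqrt(10) / 2500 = 0.38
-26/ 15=-1.73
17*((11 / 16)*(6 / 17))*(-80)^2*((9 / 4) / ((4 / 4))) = 59400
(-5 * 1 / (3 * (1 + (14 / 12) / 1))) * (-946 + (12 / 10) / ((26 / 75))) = 122530 / 169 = 725.03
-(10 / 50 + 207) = -1036 / 5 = -207.20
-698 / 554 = -349 / 277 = -1.26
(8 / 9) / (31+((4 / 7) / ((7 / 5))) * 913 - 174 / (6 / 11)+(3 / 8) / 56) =25088 / 2389437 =0.01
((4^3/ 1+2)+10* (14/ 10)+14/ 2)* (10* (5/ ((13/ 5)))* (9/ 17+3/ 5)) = 1889.59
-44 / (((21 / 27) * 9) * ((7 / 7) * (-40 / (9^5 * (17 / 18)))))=8763.62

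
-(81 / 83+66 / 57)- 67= -109024 / 1577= -69.13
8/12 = 2/3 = 0.67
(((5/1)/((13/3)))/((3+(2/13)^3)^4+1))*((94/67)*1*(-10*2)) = -25269461555921700/64307335742278747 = -0.39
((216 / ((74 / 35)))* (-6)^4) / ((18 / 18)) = 4898880 / 37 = 132402.16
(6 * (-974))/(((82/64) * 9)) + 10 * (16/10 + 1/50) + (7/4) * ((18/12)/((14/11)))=-488.53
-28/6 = -14/3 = -4.67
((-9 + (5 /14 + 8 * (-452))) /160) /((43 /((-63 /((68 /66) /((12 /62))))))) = 531927 /85312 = 6.24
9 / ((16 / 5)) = 45 / 16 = 2.81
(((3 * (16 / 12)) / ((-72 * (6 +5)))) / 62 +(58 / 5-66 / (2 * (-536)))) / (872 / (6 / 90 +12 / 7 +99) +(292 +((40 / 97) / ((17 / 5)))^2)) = 125450372252814947 / 3234476759626333440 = 0.04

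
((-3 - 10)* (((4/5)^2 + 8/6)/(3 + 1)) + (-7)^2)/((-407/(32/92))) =-25552/702075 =-0.04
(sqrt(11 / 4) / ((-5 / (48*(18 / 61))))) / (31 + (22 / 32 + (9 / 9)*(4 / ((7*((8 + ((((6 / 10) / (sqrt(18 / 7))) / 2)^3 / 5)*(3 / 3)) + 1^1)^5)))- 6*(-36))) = -1497610669735264865087547320668349103501916028452314845131008*sqrt(11) / 261890126069632628408492939062899771478142134307109337099613185- 2275463231588031732973079101440000000000000000000*sqrt(154) / 52378025213926525681698587812579954295628426861421867419922637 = -0.02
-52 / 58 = -26 / 29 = -0.90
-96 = -96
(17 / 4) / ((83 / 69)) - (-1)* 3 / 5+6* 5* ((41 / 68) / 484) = 28481379 / 6829240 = 4.17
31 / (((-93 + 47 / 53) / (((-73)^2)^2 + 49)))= -23329195235 / 2441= -9557228.69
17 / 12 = 1.42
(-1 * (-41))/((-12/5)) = -205/12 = -17.08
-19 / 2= -9.50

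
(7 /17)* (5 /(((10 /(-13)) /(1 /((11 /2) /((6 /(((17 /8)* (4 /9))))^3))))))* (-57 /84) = 77787216 /918731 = 84.67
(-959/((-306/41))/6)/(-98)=-5617/25704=-0.22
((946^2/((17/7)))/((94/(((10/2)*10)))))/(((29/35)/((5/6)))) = 13703401250/69513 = 197134.37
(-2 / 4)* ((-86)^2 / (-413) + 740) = -149112 / 413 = -361.05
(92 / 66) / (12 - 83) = -46 / 2343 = -0.02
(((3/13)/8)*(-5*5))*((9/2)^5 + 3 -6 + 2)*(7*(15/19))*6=-1394276625/31616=-44100.35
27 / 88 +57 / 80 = 897 / 880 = 1.02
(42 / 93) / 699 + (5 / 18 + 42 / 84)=50603 / 65007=0.78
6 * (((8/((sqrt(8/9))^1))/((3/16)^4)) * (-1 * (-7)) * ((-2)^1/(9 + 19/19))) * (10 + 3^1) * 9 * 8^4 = -97710505984 * sqrt(2)/5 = -27636704549.78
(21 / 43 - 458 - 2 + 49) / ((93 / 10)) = -58840 / 1333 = -44.14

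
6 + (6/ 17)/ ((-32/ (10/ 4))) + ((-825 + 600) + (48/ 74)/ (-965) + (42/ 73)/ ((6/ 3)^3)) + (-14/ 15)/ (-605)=-563484361676257/ 2573519282400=-218.95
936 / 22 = 42.55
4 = 4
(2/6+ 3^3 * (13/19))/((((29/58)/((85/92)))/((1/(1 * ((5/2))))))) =18224/1311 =13.90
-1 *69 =-69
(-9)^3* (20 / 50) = -1458 / 5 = -291.60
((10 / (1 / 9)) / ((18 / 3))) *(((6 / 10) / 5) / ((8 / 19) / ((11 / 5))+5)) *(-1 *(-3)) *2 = 2.08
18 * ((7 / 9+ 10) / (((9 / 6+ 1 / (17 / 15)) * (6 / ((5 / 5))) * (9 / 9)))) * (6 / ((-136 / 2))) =-97 / 81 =-1.20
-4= -4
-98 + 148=50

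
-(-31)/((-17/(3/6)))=-31/34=-0.91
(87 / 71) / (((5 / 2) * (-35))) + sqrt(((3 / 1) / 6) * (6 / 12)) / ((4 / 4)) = 12077 / 24850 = 0.49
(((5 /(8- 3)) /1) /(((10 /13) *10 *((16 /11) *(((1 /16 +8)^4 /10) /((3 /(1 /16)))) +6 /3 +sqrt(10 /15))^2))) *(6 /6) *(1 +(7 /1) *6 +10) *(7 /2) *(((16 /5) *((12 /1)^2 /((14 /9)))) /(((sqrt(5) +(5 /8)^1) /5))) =133647839578451607552 /((5 +8 *sqrt(5)) *(7208960 *sqrt(6) +320176641)^2) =51.16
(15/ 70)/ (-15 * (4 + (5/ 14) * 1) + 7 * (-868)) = -3/ 85979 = -0.00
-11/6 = -1.83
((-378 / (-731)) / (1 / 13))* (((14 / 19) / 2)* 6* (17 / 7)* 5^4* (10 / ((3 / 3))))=184275000 / 817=225550.80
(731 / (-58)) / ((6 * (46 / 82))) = -29971 / 8004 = -3.74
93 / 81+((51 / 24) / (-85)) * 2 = 593 / 540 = 1.10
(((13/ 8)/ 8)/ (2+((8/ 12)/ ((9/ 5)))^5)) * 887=165457246617/ 1843060096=89.77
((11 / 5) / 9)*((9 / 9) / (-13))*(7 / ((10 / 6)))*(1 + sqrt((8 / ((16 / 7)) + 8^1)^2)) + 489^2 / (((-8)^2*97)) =37.53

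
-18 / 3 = -6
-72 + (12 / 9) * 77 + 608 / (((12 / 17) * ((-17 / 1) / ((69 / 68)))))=-1058 / 51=-20.75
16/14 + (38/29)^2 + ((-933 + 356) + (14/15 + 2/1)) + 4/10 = -10081019/17661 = -570.81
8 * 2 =16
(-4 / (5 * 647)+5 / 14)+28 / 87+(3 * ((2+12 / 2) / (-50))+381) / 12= 1276151663 / 39402300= 32.39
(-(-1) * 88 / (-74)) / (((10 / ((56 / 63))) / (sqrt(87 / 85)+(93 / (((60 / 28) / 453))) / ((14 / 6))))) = -890.76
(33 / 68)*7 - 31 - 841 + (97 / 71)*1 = -4187019 / 4828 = -867.24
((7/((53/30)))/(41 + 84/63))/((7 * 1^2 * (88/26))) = 585/148082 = 0.00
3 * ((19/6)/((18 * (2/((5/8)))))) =0.16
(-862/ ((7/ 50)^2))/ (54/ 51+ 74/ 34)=-7327000/ 539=-13593.69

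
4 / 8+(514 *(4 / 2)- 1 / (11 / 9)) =22609 / 22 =1027.68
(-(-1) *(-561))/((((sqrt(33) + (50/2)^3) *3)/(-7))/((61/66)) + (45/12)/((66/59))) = 5736411666668760/74051480406020617- 367300289664 *sqrt(33)/74051480406020617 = 0.08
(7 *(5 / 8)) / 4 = 35 / 32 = 1.09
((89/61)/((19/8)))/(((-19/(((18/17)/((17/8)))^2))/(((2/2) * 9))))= -132876288/1839215941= -0.07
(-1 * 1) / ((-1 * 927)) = 1 / 927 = 0.00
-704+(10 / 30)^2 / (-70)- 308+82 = -585901 / 630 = -930.00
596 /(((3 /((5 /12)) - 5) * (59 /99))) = 26820 /59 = 454.58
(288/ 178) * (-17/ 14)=-1224/ 623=-1.96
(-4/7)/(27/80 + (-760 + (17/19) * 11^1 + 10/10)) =6080/7967449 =0.00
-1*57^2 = -3249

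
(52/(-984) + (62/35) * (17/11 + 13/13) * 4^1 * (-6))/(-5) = 1464907/67650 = 21.65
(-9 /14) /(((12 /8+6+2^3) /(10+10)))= -180 /217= -0.83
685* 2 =1370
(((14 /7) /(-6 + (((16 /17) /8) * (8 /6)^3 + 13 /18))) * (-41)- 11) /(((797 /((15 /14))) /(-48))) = -0.35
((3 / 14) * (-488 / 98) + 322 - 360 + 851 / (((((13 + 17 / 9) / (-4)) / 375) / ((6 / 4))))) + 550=-2943674875 / 22981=-128091.68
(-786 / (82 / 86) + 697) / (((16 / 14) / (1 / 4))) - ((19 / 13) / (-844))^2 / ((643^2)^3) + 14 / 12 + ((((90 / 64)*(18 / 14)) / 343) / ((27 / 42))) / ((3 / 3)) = -19154465921697744900604780493395 / 717904478430194171417748658848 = -26.68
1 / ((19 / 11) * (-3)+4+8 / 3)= 33 / 49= 0.67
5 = 5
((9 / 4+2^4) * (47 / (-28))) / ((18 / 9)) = -3431 / 224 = -15.32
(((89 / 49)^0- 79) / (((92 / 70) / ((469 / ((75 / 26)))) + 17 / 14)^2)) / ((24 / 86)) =-2036433691838 / 10886626921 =-187.06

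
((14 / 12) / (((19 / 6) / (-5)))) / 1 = -35 / 19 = -1.84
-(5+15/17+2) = -134/17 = -7.88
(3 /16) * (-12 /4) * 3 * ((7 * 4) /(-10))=189 /40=4.72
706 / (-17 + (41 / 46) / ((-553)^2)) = -9931453084 / 239142597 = -41.53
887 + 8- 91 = 804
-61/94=-0.65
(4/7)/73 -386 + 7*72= 60302/511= 118.01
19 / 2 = 9.50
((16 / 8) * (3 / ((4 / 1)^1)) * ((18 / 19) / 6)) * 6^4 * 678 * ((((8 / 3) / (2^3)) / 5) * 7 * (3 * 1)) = 27678672 / 95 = 291354.44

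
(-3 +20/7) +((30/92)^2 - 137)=-2029785/14812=-137.04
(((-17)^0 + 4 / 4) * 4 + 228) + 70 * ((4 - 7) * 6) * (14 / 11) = -15044 / 11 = -1367.64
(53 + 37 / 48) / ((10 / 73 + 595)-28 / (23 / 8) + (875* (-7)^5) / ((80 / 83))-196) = -4333499 / 1229609494623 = -0.00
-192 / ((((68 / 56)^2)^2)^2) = -283351498752 / 6975757441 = -40.62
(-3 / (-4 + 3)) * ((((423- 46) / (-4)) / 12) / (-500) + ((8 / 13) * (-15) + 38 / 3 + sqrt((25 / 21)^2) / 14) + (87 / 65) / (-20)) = 53045029 / 5096000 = 10.41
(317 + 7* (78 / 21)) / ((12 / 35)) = 12005 / 12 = 1000.42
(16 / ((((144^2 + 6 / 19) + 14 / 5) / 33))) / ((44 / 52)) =7410 / 246277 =0.03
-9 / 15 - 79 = -398 / 5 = -79.60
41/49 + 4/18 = 1.06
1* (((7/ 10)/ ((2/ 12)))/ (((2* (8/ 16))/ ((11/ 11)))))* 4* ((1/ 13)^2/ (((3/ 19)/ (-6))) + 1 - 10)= -130956/ 845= -154.98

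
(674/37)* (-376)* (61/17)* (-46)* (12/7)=8533292928/4403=1938063.35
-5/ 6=-0.83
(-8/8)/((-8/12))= 3/2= 1.50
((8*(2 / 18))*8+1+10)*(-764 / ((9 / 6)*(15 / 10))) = -498128 / 81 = -6149.73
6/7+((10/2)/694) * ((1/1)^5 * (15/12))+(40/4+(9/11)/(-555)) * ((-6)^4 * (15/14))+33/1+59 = 110537942793/7908824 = 13976.53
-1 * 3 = -3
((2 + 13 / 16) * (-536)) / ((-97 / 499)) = 1504485 / 194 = 7755.08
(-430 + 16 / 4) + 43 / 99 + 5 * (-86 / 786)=-5526256 / 12969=-426.11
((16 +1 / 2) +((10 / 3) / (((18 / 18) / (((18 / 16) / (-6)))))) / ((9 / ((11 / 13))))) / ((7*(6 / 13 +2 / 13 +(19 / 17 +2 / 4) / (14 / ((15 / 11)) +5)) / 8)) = 119818754 / 4599819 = 26.05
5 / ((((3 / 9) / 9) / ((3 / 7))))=405 / 7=57.86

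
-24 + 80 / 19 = -376 / 19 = -19.79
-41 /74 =-0.55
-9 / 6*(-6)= 9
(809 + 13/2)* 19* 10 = 154945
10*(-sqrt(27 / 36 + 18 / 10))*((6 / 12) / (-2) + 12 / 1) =-47*sqrt(255) / 4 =-187.63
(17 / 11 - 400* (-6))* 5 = 132085 / 11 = 12007.73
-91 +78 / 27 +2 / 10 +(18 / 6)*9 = -60.91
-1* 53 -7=-60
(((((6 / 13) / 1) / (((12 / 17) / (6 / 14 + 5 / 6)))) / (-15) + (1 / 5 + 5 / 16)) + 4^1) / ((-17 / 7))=-58411 / 31824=-1.84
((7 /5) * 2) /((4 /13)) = 91 /10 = 9.10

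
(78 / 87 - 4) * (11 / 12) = -165 / 58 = -2.84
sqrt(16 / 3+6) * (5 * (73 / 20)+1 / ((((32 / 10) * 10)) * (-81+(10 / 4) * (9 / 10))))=45989 * sqrt(102) / 7560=61.44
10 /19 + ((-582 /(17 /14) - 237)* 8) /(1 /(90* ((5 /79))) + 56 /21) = -832689370 /413117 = -2015.63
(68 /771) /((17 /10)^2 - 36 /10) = -6800 /54741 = -0.12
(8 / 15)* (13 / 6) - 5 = -173 / 45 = -3.84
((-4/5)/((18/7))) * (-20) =56/9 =6.22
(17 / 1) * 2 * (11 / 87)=374 / 87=4.30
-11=-11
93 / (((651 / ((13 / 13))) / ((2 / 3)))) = 2 / 21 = 0.10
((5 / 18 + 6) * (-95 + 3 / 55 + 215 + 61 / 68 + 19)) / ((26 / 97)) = 147107581 / 44880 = 3277.80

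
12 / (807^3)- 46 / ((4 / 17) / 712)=-139196.00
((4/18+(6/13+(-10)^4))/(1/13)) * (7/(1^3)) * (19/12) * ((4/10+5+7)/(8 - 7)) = 482423984/27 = 17867554.96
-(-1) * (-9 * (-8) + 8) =80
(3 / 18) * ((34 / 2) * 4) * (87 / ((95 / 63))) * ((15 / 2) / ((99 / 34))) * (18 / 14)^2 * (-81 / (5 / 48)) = -15836469408 / 7315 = -2164930.88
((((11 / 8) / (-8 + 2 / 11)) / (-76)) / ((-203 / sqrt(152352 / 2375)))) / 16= -8349*sqrt(190) / 20167481600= -0.00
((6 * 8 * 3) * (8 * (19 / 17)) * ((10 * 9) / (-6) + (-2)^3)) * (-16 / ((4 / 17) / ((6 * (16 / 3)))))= 64438272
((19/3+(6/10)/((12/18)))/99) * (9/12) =217/3960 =0.05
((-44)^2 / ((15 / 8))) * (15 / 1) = 15488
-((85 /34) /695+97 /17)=-26983 /4726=-5.71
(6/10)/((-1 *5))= -3/25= -0.12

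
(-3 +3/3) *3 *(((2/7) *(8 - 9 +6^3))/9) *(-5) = 204.76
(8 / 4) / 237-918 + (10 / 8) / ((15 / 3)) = -870019 / 948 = -917.74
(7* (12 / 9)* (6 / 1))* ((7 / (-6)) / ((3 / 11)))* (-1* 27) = 6468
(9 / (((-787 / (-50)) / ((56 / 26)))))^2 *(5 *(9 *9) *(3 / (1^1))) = 192893400000 / 104673361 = 1842.81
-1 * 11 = -11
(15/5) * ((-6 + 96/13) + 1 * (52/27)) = 1162/117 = 9.93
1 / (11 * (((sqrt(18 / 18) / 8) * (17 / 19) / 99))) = 1368 / 17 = 80.47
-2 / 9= -0.22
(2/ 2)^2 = 1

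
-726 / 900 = -121 / 150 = -0.81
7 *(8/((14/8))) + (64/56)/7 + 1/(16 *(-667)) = 16819023/522928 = 32.16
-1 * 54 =-54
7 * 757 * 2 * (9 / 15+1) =84784 / 5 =16956.80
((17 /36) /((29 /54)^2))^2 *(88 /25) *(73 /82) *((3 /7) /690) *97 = 295382767878 /583595235125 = 0.51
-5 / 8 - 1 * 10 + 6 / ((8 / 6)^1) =-49 / 8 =-6.12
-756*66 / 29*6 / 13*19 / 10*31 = -88166232 / 1885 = -46772.54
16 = 16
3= 3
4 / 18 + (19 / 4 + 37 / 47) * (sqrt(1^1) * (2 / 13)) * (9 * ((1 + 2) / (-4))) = -243187 / 43992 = -5.53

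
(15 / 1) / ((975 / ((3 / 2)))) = 3 / 130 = 0.02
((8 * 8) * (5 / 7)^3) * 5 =116.62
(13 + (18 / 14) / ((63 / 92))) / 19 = 729 / 931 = 0.78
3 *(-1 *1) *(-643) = 1929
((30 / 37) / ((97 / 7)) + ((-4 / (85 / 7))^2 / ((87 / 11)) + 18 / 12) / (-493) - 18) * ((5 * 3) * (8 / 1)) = -2153.35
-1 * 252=-252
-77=-77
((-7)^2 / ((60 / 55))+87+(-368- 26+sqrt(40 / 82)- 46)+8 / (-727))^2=296199850606745 / 3120435216- 2687815 * sqrt(205) / 89421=94492.24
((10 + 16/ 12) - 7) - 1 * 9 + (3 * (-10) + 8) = -80/ 3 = -26.67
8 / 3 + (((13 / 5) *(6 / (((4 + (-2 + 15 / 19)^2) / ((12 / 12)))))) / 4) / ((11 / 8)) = 1037068 / 325545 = 3.19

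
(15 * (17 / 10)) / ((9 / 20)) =170 / 3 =56.67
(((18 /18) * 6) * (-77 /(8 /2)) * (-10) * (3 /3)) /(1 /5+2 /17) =32725 /9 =3636.11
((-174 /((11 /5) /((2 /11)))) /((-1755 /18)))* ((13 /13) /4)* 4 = 232 /1573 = 0.15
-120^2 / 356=-3600 / 89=-40.45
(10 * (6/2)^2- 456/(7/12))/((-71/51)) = 246942/497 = 496.87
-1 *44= -44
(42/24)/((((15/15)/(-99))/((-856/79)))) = 148302/79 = 1877.24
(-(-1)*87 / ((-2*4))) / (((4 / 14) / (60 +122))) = -55419 / 8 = -6927.38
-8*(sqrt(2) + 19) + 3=-149-8*sqrt(2)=-160.31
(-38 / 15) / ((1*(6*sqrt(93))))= -19*sqrt(93) / 4185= -0.04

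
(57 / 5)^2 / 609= 1083 / 5075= 0.21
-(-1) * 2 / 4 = 1 / 2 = 0.50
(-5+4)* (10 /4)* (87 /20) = -87 /8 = -10.88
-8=-8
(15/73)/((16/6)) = 45/584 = 0.08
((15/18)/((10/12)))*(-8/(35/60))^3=-884736/343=-2579.41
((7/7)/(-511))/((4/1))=-1/2044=-0.00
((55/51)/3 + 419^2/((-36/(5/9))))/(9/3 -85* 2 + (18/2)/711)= 1178735695/72661536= 16.22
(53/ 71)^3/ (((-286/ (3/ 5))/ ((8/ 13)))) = -1786524/ 3326782745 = -0.00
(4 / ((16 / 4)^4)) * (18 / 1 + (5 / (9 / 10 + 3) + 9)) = 1103 / 2496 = 0.44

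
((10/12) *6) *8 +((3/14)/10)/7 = 39203/980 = 40.00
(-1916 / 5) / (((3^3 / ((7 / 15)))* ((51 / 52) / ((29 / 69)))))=-20225296 / 7125975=-2.84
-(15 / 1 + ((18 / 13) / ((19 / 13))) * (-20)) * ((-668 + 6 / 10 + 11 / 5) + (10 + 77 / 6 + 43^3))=11829695 / 38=311307.76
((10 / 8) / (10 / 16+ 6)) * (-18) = -180 / 53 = -3.40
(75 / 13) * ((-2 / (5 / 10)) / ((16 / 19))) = -1425 / 52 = -27.40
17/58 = 0.29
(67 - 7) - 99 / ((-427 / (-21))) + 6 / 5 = 17181 / 305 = 56.33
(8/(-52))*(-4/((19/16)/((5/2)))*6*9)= 17280/247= 69.96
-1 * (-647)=647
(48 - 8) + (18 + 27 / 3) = 67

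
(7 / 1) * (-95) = -665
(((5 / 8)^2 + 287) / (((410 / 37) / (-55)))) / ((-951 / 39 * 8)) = 97317363 / 13308928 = 7.31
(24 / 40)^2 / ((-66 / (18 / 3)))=-9 / 275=-0.03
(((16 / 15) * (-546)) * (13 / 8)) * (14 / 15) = -883.31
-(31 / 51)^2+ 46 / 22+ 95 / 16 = 7.66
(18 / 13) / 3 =6 / 13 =0.46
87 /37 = 2.35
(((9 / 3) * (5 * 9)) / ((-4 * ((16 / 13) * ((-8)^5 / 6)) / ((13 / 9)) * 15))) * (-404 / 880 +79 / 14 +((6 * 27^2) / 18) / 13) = 18641961 / 1614807040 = 0.01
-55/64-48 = -3127/64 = -48.86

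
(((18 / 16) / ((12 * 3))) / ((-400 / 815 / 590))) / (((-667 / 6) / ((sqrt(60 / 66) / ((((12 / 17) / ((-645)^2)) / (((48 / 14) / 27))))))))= 7557279025 * sqrt(110) / 3286976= 24113.78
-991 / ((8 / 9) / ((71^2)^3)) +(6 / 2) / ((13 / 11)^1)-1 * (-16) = -14852843619786259 / 104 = -142815804036406.34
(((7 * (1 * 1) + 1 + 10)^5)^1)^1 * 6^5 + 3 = 14693280771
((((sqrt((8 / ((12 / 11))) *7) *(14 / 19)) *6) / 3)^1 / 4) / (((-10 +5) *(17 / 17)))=-7 *sqrt(462) / 285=-0.53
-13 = -13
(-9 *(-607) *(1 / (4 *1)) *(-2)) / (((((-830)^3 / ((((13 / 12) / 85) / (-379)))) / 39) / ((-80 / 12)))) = 0.00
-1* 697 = -697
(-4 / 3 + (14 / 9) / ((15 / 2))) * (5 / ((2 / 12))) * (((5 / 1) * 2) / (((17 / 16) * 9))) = -48640 / 1377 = -35.32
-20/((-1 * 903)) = 20/903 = 0.02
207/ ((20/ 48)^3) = 357696/ 125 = 2861.57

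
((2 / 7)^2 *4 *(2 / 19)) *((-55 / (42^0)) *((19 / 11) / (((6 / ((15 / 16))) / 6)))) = -150 / 49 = -3.06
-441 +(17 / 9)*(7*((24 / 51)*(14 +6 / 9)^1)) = -9443 / 27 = -349.74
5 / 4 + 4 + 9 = 57 / 4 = 14.25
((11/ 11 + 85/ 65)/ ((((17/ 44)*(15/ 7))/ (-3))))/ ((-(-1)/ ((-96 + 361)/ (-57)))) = 163240/ 4199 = 38.88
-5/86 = -0.06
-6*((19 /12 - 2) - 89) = 1073 /2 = 536.50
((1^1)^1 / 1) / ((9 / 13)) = 13 / 9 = 1.44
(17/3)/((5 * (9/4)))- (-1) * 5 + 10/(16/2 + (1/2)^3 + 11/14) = 446357/67365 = 6.63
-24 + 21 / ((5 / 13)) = 153 / 5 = 30.60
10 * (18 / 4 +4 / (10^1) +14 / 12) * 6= 364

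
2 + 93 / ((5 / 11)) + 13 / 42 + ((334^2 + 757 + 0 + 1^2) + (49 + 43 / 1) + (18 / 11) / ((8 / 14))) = 130071218 / 1155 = 112615.77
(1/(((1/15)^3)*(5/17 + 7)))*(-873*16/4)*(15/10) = -2423631.05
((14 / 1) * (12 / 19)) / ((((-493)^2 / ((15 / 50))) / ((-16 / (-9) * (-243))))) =-108864 / 23089655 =-0.00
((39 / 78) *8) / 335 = 4 / 335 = 0.01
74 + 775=849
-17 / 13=-1.31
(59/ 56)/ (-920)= -59/ 51520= -0.00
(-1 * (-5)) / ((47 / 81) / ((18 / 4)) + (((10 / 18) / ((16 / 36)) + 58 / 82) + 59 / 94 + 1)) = 28095660 / 20869009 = 1.35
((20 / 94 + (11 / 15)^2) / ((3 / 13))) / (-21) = -0.15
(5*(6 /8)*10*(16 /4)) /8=75 /4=18.75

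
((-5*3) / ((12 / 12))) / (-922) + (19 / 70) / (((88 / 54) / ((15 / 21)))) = 268833 / 1987832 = 0.14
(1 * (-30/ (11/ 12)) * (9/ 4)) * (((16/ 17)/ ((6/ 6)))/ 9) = -1440/ 187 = -7.70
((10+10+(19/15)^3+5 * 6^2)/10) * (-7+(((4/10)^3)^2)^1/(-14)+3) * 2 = -99445043996/615234375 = -161.64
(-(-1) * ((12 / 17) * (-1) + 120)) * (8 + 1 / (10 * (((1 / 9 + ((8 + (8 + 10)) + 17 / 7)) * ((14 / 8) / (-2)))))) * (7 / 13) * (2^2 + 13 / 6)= 242033428 / 76415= 3167.35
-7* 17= -119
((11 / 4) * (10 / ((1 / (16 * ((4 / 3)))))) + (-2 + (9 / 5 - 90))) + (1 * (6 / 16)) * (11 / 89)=5302759 / 10680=496.51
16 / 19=0.84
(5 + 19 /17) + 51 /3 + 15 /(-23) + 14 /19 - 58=-258512 /7429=-34.80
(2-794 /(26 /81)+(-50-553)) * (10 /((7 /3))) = -13176.92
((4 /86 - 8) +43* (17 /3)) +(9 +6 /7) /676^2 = 97266893525 /412649328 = 235.71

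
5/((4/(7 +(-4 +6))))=45/4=11.25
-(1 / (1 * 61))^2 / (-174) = 1 / 647454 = 0.00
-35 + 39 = 4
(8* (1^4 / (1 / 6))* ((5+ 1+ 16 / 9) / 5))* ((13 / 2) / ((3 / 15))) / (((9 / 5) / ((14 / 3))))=509600 / 81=6291.36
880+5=885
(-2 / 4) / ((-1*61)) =1 / 122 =0.01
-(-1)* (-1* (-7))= 7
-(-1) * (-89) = -89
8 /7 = 1.14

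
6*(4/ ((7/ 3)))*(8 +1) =648/ 7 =92.57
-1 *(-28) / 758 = 14 / 379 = 0.04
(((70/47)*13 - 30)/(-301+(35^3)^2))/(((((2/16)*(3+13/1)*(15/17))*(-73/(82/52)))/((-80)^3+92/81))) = -180661999225/4981023005967099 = -0.00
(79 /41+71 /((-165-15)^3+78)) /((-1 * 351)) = -11237047 /2047004622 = -0.01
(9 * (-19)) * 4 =-684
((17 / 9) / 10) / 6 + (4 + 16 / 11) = 32587 / 5940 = 5.49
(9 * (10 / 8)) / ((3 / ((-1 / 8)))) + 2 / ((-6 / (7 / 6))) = -247 / 288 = -0.86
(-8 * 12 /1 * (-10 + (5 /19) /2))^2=324000000 /361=897506.93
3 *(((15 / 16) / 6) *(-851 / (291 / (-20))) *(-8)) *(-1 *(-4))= -85100 / 97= -877.32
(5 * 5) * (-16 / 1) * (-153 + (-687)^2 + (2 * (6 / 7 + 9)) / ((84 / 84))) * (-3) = 3963420000 / 7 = 566202857.14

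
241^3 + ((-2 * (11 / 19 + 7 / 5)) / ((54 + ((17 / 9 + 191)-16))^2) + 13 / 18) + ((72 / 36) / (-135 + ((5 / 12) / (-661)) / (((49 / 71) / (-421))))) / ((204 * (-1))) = 4596539811643227213951841 / 328382402461023150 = 13997521.72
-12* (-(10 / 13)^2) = 1200 / 169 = 7.10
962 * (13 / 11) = 12506 / 11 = 1136.91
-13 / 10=-1.30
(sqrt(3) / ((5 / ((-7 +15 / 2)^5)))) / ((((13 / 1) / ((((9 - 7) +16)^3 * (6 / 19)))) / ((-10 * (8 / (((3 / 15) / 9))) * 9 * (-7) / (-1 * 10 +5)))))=-9920232 * sqrt(3) / 247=-69564.15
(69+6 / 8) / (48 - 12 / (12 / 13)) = 1.99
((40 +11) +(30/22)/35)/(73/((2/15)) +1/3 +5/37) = 872460/9366973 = 0.09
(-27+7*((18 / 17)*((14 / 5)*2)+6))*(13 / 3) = 20813 / 85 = 244.86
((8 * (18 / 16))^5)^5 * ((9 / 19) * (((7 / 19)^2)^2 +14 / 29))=12238083811267694108993433119643 / 71806871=170430540153569623009940.60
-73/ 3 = -24.33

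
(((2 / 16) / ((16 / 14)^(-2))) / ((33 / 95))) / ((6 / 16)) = 6080 / 4851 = 1.25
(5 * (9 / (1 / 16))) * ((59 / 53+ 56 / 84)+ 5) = 258720 / 53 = 4881.51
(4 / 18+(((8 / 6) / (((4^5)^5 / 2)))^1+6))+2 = 10414574138294275 / 1266637395197952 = 8.22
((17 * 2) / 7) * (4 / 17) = 8 / 7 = 1.14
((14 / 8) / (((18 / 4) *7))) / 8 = 1 / 144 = 0.01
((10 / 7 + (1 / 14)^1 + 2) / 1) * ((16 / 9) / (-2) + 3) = 133 / 18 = 7.39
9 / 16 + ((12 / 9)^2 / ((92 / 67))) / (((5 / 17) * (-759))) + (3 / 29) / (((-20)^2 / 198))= 0.61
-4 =-4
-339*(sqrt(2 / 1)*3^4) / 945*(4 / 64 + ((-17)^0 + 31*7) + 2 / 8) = -507483*sqrt(2) / 80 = -8971.12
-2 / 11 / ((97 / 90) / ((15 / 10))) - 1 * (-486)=518292 / 1067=485.75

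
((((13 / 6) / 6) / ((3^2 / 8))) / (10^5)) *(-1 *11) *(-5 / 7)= 143 / 5670000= 0.00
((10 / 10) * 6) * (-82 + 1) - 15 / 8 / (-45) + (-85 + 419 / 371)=-5073757 / 8904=-569.83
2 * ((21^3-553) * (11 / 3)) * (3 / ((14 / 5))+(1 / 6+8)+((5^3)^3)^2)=2192413330083434392 / 9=243601481120381599.11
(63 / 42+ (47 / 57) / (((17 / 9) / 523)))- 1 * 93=88377 / 646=136.81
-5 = -5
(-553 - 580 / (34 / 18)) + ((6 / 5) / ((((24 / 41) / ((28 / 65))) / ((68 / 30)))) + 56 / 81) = -1918463203 / 2237625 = -857.37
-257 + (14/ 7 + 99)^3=1030044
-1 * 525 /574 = -75 /82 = -0.91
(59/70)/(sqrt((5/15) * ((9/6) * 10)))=0.38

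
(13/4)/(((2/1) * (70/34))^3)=63869/1372000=0.05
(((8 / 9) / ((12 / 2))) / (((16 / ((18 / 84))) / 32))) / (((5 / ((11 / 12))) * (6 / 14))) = 11 / 405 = 0.03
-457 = -457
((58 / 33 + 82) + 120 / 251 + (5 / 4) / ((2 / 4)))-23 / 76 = 54410285 / 629508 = 86.43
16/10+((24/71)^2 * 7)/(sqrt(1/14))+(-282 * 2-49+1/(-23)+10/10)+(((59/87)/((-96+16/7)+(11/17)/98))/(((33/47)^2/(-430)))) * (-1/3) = -3125764634252093/5102892561195+4032 * sqrt(14)/5041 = -609.55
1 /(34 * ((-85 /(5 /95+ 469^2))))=-417926 /5491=-76.11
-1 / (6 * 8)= -1 / 48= -0.02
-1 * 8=-8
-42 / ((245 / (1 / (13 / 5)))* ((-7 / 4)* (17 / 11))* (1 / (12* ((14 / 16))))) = 0.26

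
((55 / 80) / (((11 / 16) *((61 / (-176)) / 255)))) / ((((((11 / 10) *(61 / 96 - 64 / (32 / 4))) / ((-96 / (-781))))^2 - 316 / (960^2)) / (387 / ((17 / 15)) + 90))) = -164470865264640000 / 2250381072409093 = -73.09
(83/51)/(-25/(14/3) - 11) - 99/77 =-113245/81753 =-1.39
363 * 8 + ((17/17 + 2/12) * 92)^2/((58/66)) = 1393172/87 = 16013.47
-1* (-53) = 53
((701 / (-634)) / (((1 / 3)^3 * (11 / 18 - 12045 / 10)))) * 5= 170343 / 1373878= 0.12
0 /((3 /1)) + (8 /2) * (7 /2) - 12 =2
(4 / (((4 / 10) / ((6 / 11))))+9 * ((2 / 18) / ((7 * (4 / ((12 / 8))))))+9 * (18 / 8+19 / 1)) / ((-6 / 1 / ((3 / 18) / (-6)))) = 4489 / 4928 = 0.91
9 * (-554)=-4986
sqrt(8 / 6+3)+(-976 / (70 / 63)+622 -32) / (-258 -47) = 1442 / 1525+sqrt(39) / 3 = 3.03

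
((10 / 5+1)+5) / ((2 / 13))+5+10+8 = 75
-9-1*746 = -755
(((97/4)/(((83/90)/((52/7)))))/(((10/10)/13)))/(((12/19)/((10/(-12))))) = -7786675/2324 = -3350.55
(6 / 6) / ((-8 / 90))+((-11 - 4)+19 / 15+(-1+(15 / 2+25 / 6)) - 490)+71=-25999 / 60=-433.32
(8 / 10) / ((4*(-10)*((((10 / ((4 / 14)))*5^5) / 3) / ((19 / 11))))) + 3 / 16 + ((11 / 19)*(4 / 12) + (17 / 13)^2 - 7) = -22759670408273 / 4635881250000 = -4.91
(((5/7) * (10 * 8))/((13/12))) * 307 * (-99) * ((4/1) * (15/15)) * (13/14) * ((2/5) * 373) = -43532501760/49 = -888418403.27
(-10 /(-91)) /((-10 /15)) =-15 /91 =-0.16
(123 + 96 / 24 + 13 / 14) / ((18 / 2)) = 199 / 14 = 14.21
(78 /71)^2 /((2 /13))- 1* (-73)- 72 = 8.84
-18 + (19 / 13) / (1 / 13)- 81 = -80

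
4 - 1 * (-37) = 41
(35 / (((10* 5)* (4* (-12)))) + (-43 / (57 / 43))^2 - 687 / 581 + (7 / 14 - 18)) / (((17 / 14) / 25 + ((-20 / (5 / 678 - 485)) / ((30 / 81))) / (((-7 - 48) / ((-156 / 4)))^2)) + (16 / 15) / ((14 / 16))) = 8871682694650340125 / 11361238747777488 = 780.87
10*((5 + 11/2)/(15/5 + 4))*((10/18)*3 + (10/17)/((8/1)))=26.10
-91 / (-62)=91 / 62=1.47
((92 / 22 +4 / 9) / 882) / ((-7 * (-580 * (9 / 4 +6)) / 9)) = 229 / 162484245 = 0.00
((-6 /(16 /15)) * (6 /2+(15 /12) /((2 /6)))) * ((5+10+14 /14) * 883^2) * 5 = -4736610675 /2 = -2368305337.50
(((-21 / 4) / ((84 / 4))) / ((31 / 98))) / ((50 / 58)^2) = -41209 / 38750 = -1.06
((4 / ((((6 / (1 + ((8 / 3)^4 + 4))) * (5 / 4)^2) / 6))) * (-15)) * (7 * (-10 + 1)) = 2016448 / 15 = 134429.87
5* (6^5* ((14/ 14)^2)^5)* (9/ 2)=174960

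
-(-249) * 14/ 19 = 3486/ 19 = 183.47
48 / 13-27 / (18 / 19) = -645 / 26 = -24.81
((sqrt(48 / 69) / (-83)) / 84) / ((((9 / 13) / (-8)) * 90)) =52 * sqrt(23) / 16236045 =0.00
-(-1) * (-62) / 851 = -62 / 851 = -0.07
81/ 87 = 27/ 29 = 0.93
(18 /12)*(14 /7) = 3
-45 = -45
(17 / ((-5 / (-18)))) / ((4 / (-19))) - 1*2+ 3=-2897 / 10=-289.70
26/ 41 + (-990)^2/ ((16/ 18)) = 90414277/ 82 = 1102613.13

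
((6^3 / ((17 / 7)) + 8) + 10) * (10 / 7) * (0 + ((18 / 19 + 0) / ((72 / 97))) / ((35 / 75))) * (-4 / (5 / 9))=-47613420 / 15827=-3008.37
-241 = -241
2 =2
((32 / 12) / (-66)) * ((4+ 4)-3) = -20 / 99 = -0.20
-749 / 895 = -0.84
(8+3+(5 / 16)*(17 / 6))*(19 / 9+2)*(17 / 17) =42217 / 864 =48.86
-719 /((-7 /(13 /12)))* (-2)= -9347 /42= -222.55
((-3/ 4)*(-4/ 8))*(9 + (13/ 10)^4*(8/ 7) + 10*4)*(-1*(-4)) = 1371933/ 17500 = 78.40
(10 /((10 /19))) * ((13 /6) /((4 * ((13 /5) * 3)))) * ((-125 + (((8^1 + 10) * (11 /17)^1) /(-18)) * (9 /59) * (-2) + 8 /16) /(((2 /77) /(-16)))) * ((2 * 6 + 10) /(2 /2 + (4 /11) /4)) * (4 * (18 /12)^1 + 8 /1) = 514976724185 /18054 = 28524245.27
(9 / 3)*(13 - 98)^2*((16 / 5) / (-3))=-23120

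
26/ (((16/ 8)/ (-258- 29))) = -3731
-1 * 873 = -873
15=15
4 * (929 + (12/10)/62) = 575992/155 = 3716.08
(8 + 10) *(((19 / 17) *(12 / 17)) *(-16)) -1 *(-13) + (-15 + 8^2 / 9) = -577682 / 2601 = -222.10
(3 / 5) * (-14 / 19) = -42 / 95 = -0.44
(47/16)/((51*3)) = 47/2448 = 0.02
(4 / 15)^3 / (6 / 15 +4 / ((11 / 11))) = 32 / 7425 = 0.00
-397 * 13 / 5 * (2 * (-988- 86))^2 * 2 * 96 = -4571972840448 / 5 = -914394568089.60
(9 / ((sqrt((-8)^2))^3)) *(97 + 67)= 369 / 128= 2.88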